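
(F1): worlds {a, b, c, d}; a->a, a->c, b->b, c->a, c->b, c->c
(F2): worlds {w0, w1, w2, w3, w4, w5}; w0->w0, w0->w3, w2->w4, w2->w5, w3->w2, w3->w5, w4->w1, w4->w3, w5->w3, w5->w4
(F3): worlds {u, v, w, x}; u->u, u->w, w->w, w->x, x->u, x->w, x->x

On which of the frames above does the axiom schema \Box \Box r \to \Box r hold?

(F1), (F3)

This is the axiom for density; its first-order frame correspondent is \forall x \forall y (Rxy \to \exists z (Rxz \wedge Rzy)).
(F1): ✓.
(F2): fails — Rw3w2 but no z with Rw3z and Rzw2.
(F3): ✓.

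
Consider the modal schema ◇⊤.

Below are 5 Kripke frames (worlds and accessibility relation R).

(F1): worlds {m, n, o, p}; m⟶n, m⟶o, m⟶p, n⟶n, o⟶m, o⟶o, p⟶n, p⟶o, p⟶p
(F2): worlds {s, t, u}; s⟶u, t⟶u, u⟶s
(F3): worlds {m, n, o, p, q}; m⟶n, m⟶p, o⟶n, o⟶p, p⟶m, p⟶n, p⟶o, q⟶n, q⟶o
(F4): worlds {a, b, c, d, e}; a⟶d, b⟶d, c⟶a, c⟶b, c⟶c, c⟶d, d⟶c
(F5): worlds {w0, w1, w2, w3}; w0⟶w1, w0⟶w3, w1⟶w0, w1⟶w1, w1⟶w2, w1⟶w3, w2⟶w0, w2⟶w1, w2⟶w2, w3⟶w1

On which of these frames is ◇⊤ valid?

Frame correspondent (Sahlqvist): ∀x ∃y Rxy — i.e. seriality.
(F1): holds.
(F2): holds.
(F3): fails — world n has no successor.
(F4): fails — world e has no successor.
(F5): holds.

(F1), (F2), (F5)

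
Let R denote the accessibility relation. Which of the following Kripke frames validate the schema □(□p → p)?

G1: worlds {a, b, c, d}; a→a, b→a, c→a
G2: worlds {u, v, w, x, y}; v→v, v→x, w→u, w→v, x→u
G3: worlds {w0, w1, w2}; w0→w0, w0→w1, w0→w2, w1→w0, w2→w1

G1

Frame correspondent (Sahlqvist): ∀x ∀y (Rxy → Ryy) — i.e. shift-reflexivity.
G1: condition met.
G2: fails — Rwu but not Ruu.
G3: fails — Rw0w1 but not Rw1w1.
Valid on: G1.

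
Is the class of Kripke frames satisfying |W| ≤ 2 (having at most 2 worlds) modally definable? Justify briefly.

Not definable by any modal formula

Any modally definable frame class is closed under disjoint unions.
Any modal formula valid on each of 3 disjoint one-world frames is valid on their disjoint union (validity is preserved under disjoint unions). Each one-world frame has |W|=1≤2, but the union has |W|=3.
So the class is not modally definable.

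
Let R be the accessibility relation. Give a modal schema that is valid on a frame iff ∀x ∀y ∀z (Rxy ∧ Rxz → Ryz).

A defining formula is ◇s → □◇s (the 5 axiom).
Suppose ◇s→□◇s is valid. Take Rxy, Rxz and set V(s)={y}. Then ◇s at x, so □◇s at x, so ◇s at z, so some w with Rzw has s; w=y, i.e. Rzy. By symmetry of the argument, Ryz.

◇s → □◇s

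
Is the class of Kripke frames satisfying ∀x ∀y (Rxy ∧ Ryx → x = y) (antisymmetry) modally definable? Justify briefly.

Not modally definable

Any modally definable frame class is closed under surjective bounded morphisms.
The 4-cycle (worlds 0,1,2,3 with 0→1→2→3→0) is antisymmetric. Sending even-indexed worlds to a and odd-indexed worlds to b is a surjective bounded morphism onto the two-world frame with a↔b, which is not antisymmetric.
So the class is not modally definable.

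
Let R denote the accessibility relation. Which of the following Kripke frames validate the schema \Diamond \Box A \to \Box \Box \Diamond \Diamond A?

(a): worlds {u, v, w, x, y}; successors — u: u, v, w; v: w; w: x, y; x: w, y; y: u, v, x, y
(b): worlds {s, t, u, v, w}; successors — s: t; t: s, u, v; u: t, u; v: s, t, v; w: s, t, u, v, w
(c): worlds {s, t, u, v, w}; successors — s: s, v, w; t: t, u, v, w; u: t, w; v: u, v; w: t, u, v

Frame correspondent (Sahlqvist): \forall x \forall y \forall z ((xRy \wedge x R^2 z) \to \exists w (yRw \wedge z R^2 w)) — i.e. a generalized confluence (Geach) condition.
(a): fails — uRu, uR²v but no t with uRt and vR²t.
(b): fails — tRs, tR²s but no w* with sRw* and sR²w*.
(c): holds.

(c)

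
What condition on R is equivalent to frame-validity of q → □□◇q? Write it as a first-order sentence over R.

This is a Sahlqvist (Geach-type) schema ◇^0□^0q → □^2◇^1q.
First-order correspondent: ∀x ∀z (xR²z → ∃w (x = w ∧ zRw)).

∀x ∀z (xR²z → ∃w (x = w ∧ zRw))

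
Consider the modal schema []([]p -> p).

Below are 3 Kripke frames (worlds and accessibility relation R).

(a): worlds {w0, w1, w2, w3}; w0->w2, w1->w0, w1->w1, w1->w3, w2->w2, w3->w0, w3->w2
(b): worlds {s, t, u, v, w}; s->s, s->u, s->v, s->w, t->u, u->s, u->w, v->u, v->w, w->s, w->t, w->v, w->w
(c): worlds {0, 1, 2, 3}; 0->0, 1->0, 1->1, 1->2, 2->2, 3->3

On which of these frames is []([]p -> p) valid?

(c)

This is the axiom for shift-reflexivity; its first-order frame correspondent is forall x forall y (Rxy -> Ryy).
(a): fails — Rw1w0 but not Rw0w0.
(b): fails — Rwt but not Rtt.
(c): condition met.
Valid on: (c).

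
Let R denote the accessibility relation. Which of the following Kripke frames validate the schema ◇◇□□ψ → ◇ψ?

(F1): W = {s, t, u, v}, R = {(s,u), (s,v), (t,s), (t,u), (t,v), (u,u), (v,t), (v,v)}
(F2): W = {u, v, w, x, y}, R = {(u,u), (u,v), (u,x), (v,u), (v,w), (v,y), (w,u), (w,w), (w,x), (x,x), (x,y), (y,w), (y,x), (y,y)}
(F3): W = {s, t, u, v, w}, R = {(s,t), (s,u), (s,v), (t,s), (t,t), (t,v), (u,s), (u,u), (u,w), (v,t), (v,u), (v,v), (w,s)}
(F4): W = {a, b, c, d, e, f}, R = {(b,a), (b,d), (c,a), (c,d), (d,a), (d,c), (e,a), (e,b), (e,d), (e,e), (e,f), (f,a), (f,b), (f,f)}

(F2), (F3)

The schema corresponds to a generalized confluence (Geach) condition: ∀x ∀y (xR²y → ∃w (yR²w ∧ xRw)).
(F1): fails — vR²u but no w with uR²w and vRw.
(F2): condition met.
(F3): condition met.
(F4): fails — bR²a but no w with aR²w and bRw.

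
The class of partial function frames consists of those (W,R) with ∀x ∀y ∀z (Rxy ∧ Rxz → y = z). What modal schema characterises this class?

This is partial functionality; the standard corresponding axiom is CD: ◇p → □p.
Suppose ◇p→□p is valid. Take Rxy, Rxz and set V(p)={y}. Then ◇p at x, so □p at x, so p at z, i.e. z=y.

◇p → □p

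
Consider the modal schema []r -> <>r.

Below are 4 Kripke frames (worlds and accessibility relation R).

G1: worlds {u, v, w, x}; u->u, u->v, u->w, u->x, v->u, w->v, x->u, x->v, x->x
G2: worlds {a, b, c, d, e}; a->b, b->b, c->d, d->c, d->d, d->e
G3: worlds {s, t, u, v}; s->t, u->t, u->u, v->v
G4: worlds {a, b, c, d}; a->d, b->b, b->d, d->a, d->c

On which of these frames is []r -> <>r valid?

Frame correspondent (Sahlqvist): forall x exists y Rxy — i.e. seriality.
G1: holds.
G2: fails — world e has no successor.
G3: fails — world t has no successor.
G4: fails — world c has no successor.

G1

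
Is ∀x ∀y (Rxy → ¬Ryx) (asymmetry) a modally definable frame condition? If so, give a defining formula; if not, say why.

No

Any modally definable frame class is closed under surjective bounded morphisms.
The 5-cycle (worlds 0,1,2,3,4 with 0→1→2→3→4→0) is asymmetric. Mapping every world to a single reflexive point • is a surjective bounded morphism, and the reflexive point is not asymmetric (R•• but asymmetry requires ¬R••).
Hence asymmetry is not modally definable.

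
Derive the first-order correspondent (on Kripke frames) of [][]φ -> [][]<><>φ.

forall x forall z (x R^2 z -> exists w (x R^2 w & z R^2 w))

This is a Sahlqvist (Geach-type) schema ◇^0□^2φ → □^2◇^2φ.
Minimal-valuation argument: fix x; take any y with xR^0y and any z with xR^2z. Set V(φ) to the set of worlds R-reachable from y in exactly 2 steps. Then □^2φ holds at y, so the antecedent holds at x; validity forces ◇^2φ at z, giving a w with zR^2w and yR^2w.
First-order correspondent: forall x forall z (x R^2 z -> exists w (x R^2 w & z R^2 w)).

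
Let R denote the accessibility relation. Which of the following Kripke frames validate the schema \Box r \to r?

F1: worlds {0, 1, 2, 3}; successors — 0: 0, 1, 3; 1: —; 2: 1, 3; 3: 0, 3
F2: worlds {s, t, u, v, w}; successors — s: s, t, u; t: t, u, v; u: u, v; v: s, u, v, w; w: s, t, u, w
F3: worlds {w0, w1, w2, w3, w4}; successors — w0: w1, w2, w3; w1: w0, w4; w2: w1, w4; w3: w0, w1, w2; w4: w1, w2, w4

F2

This is the axiom for reflexivity; its first-order frame correspondent is \forall x Rxx.
F1: fails — world 1 does not see itself.
F2: ✓.
F3: fails — world w0 does not see itself.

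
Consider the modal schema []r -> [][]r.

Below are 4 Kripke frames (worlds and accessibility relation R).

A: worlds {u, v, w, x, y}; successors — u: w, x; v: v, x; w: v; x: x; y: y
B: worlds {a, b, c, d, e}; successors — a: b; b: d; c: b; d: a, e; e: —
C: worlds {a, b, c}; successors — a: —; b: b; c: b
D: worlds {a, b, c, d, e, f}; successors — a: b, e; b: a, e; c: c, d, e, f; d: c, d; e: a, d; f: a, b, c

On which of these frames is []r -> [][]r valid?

C

Frame correspondent (Sahlqvist): forall x forall y forall z (Rxy & Ryz -> Rxz) — i.e. transitivity.
A: fails — Ruw and Rwv but not Ruv.
B: fails — Rab and Rbd but not Rad.
C: holds.
D: fails — Rdc and Rcf but not Rdf.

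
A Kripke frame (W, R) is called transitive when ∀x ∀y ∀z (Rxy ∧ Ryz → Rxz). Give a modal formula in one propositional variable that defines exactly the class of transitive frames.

□q → □□q

The condition is transitivity. The 4 schema □q → □□q defines it.
Suppose □q→□□q is valid. Take Rxy, Ryz and set V(q)={w : Rxw}. Then □q at x, so □□q at x, so □q at y, so q at z, i.e. Rxz.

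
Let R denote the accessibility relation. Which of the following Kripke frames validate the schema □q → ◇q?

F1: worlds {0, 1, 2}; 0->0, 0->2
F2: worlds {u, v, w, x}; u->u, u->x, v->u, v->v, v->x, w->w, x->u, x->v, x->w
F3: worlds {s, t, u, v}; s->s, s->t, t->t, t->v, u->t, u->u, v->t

F2, F3

The schema corresponds to seriality: ∀x ∃y Rxy.
F1: fails — world 1 has no successor.
F2: condition met.
F3: condition met.
Valid on: F2, F3.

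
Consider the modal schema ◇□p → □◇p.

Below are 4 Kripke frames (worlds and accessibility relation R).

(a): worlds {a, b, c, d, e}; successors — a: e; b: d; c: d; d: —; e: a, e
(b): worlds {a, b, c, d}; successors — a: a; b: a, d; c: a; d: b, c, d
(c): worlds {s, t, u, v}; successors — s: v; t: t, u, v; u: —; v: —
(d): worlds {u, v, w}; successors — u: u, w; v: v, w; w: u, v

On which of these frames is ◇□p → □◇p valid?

(d)

This is the axiom for convergence; its first-order frame correspondent is ∀x ∀y ∀z (Rxy ∧ Rxz → ∃w (Ryw ∧ Rzw)).
(a): fails — Rbd and Rbd but d and d have no common successor.
(b): fails — Rba and Rbd but a and d have no common successor.
(c): fails — Rsv and Rsv but v and v have no common successor.
(d): ✓.
Valid on: (d).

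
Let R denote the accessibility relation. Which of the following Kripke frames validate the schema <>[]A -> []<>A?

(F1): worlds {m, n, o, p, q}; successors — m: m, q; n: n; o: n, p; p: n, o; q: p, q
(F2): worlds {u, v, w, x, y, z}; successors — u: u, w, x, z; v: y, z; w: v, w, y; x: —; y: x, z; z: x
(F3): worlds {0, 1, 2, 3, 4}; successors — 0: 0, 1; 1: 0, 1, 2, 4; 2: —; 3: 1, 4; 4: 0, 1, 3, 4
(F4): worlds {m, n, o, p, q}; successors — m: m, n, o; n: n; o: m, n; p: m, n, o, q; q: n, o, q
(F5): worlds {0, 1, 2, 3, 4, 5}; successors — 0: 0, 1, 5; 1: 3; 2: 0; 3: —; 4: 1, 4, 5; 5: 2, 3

(F4)

This is the axiom for convergence; its first-order frame correspondent is forall x forall y forall z (Rxy & Rxz -> exists w (Ryw & Rzw)).
(F1): fails — Rqq and Rqp but q and p have no common successor.
(F2): fails — Ruz and Ruw but z and w have no common successor.
(F3): fails — R10 and R12 but 0 and 2 have no common successor.
(F4): ✓.
(F5): fails — R00 and R01 but 0 and 1 have no common successor.
Valid on: (F4).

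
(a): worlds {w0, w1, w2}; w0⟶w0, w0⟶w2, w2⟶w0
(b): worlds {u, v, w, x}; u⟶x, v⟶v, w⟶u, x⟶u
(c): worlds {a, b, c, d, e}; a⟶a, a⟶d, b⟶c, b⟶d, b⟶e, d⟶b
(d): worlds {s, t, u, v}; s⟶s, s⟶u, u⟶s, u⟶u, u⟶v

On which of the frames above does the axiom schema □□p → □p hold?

(a), (d)

This is the axiom for density; its first-order frame correspondent is ∀x ∀y (Rxy → ∃z (Rxz ∧ Rzy)).
(a): ✓.
(b): fails — Rwu but no z with Rwz and Rzu.
(c): fails — Rbc but no z with Rbz and Rzc.
(d): ✓.
Valid on: (a), (d).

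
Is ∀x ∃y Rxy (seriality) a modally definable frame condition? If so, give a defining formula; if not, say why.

Yes — defined by □p → ◇p

The condition is seriality. A defining modal formula is □p → ◇p.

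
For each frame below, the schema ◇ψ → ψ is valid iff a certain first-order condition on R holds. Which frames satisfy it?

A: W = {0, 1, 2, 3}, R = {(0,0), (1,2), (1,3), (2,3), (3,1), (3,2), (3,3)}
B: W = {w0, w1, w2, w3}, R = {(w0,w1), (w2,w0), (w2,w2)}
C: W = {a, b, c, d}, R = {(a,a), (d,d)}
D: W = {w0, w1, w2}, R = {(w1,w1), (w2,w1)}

Frame correspondent (Sahlqvist): ∀x ∀y (xRy → ∃w (y = w ∧ x = w)) — i.e. a generalized confluence (Geach) condition.
A: fails — 1R2 but 2 ≠ 1.
B: fails — w0Rw1 but w1 ≠ w0.
C: holds.
D: fails — w2Rw1 but w1 ≠ w2.

C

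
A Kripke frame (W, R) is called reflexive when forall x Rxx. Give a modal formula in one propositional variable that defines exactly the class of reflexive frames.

□s → s

A defining formula is □s → s (the T axiom).
Suppose □s→s is valid. At any x set V(s)={w : Rxw}. Then □s holds at x, so s holds at x, i.e. Rxx.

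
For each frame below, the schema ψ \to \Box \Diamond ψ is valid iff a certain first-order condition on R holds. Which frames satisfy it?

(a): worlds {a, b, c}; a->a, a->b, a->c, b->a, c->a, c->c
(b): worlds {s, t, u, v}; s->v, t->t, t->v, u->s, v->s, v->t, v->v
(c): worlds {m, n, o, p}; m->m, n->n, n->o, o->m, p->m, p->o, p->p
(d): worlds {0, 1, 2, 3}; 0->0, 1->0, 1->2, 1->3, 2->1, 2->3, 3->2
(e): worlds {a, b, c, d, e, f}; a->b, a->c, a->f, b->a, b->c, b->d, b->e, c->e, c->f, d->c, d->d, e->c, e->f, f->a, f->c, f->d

(a)

The schema corresponds to symmetry: \forall x \forall y (Rxy \to Ryx).
(a): satisfies the condition.
(b): fails — Rus but not Rsu.
(c): fails — Rom but not Rmo.
(d): fails — R10 but not R01.
(e): fails — Rbc but not Rcb.
Valid on: (a).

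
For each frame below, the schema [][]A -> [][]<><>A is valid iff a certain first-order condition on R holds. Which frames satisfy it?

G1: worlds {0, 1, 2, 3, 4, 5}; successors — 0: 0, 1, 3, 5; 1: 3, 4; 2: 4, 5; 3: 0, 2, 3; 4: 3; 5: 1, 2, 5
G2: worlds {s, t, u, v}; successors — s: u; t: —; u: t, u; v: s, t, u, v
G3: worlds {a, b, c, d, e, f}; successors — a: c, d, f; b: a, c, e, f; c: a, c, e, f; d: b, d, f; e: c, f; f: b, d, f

The schema corresponds to a generalized confluence (Geach) condition: forall x forall z (x R^2 z -> exists w (x R^2 w & z R^2 w)).
G1: holds.
G2: fails — sR²t but no w with sR²w and tR²w.
G3: holds.
Valid on: G1, G3.

G1, G3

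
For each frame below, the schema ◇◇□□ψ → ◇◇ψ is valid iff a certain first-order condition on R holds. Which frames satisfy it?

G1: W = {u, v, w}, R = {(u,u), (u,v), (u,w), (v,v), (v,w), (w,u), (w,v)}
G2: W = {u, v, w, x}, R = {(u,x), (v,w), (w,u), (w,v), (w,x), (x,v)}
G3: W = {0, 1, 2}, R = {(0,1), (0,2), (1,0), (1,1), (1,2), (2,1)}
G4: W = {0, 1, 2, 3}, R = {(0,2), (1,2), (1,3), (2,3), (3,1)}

G1, G3

The schema corresponds to a generalized confluence (Geach) condition: ∀x ∀y (xR²y → ∃w (yR²w ∧ xR²w)).
G1: condition met.
G2: fails — vR²x but no t with xR²t and vR²t.
G3: condition met.
G4: fails — 3R²2 but no w with 2R²w and 3R²w.
Valid on: G1, G3.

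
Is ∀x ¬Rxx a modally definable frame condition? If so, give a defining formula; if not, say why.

Not definable by any modal formula

If a class were modally definable it would be closed under surjective bounded morphisms (Goldblatt–Thomason).
The 2-cycle (worlds a,b with a→b→a) is irreflexive, and the map sending every world to a single reflexive point • is a surjective bounded morphism (forth: every edge maps to (•,•); back: every world has a successor). So any modal formula valid on the 2-cycle is also valid on the reflexive point, which is not irreflexive.
Hence irreflexivity is not modally definable.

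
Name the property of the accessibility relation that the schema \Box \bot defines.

This is the Ver axiom.
Its frame correspondent is emptiness of R — \forall x \forall y \neg Rxy.

emptiness of R: \forall x \forall y \neg Rxy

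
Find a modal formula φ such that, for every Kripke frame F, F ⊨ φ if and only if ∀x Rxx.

The condition is reflexivity. The T schema □p → p defines it.
Suppose □p→p is valid. At any x set V(p)={w : Rxw}. Then □p holds at x, so p holds at x, i.e. Rxx.

□p → p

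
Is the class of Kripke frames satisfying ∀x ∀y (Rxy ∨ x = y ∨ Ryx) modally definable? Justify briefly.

No — not modally definable

Any modally definable frame class is closed under disjoint unions.
Take 4 disjoint single-world reflexive frames: each is trivially connected, but their disjoint union has 4 worlds with no edge between distinct components, so it is not connected.
Hence connectedness of R is not modally definable.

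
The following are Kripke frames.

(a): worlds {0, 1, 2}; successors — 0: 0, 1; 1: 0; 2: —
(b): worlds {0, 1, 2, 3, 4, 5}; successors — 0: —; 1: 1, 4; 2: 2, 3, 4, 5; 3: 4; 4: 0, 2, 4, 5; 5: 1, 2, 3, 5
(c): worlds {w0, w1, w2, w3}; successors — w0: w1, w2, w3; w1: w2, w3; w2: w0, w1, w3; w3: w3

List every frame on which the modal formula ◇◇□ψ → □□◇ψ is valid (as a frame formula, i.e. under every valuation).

(a), (c)

This is the axiom for a generalized confluence (Geach) condition; its first-order frame correspondent is ∀x ∀y ∀z ((xR²y ∧ xR²z) → ∃w (yRw ∧ zRw)).
(a): condition met.
(b): fails — 1R²0, 1R²0 but no w with 0Rw and 0Rw.
(c): condition met.
Valid on: (a), (c).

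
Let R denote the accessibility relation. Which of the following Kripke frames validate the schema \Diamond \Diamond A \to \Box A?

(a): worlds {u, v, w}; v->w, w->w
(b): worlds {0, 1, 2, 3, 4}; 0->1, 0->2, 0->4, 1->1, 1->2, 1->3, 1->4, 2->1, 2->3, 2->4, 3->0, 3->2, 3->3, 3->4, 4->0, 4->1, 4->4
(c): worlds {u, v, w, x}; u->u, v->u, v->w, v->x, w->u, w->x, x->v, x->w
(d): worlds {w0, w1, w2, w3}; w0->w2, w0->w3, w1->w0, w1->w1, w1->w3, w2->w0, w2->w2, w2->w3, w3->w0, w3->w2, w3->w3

(a)

Frame correspondent (Sahlqvist): \forall x \forall y \forall z ((x R^2 y \wedge xRz) \to \exists w (y = w \wedge z = w)) — i.e. a generalized confluence (Geach) condition.
(a): ✓.
(b): fails — 0R²0, 0R1 but 0 ≠ 1.
(c): fails — vR²u, vRw but u ≠ w.
(d): fails — w0R²w0, w0Rw2 but w0 ≠ w2.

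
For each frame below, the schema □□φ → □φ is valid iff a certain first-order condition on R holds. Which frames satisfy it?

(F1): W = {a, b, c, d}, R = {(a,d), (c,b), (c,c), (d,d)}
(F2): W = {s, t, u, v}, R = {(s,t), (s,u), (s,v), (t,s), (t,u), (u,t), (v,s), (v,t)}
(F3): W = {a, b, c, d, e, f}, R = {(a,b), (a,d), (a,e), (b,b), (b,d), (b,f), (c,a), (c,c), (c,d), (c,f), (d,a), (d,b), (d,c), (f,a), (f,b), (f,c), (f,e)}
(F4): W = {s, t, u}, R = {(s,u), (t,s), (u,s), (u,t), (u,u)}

(F1)

Frame correspondent (Sahlqvist): ∀x ∀y (Rxy → ∃z (Rxz ∧ Rzy)) — i.e. density.
(F1): condition met.
(F2): fails — Rut but no z with Ruz and Rzt.
(F3): fails — Rae but no z with Raz and Rze.
(F4): fails — Rts but no z with Rtz and Rzs.
Valid on: (F1).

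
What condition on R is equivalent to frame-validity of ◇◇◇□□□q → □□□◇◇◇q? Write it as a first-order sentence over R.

∀x ∀y ∀z ((xR³y ∧ xR³z) → ∃w (yR³w ∧ zR³w))

This is a Sahlqvist (Geach-type) schema ◇^3□^3q → □^3◇^3q.
Minimal-valuation argument: fix x; take any y with xR^3y and any z with xR^3z. Set V(q) to the set of worlds R-reachable from y in exactly 3 steps. Then □^3q holds at y, so the antecedent holds at x; validity forces ◇^3q at z, giving a w with zR^3w and yR^3w.
First-order correspondent: ∀x ∀y ∀z ((xR³y ∧ xR³z) → ∃w (yR³w ∧ zR³w)).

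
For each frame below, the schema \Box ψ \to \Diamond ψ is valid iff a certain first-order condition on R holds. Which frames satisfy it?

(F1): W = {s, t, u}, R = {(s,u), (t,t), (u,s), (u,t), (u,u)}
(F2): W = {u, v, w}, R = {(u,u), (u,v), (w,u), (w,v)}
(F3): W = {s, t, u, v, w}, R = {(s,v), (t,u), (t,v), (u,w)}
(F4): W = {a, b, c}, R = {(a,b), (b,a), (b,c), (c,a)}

(F1), (F4)

Frame correspondent (Sahlqvist): \forall x \exists y Rxy — i.e. seriality.
(F1): satisfies the condition.
(F2): fails — world v has no successor.
(F3): fails — world v has no successor.
(F4): satisfies the condition.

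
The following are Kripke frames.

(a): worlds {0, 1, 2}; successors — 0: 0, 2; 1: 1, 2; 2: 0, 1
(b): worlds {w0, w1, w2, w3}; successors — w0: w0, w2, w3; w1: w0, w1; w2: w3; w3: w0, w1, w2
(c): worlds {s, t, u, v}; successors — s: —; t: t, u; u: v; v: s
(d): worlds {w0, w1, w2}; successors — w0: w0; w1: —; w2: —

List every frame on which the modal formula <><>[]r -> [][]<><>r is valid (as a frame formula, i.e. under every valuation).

(a), (d)

The schema corresponds to a generalized confluence (Geach) condition: forall x forall y forall z ((x R^2 y & x R^2 z) -> exists w (yRw & z R^2 w)).
(a): condition met.
(b): fails — w0R²w2, w0R²w2 but no w with w2Rw and w2R²w.
(c): fails — tR²t, tR²u but no w with tRw and uR²w.
(d): condition met.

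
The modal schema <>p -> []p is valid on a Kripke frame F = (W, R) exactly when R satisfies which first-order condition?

Suppose ◇p→□p is valid. Take Rxy, Rxz and set V(p)={y}. Then ◇p at x, so □p at x, so p at z, i.e. z=y.

partial functionality: forall x forall y forall z (Rxy & Rxz -> y = z)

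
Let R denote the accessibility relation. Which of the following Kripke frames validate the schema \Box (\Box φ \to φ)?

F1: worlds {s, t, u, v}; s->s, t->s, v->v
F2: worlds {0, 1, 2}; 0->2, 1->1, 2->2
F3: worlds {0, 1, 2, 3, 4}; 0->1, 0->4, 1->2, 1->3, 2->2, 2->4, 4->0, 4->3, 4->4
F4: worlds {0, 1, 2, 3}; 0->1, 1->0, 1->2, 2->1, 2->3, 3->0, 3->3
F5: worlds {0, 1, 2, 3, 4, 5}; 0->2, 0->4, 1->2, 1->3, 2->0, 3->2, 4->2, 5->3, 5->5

F1, F2

This is the axiom for shift-reflexivity; its first-order frame correspondent is \forall x \forall y (Rxy \to Ryy).
F1: ✓.
F2: ✓.
F3: fails — R01 but not R11.
F4: fails — R10 but not R00.
F5: fails — R32 but not R22.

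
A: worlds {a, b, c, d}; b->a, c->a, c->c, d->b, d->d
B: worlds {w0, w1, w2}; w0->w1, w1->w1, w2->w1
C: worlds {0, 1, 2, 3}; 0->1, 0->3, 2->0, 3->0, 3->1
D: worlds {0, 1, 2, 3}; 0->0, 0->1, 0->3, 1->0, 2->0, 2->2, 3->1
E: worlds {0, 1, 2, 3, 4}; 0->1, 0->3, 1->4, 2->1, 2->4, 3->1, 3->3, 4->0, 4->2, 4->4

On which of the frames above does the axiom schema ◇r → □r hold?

This is the axiom for partial functionality; its first-order frame correspondent is ∀x ∀y ∀z (Rxy ∧ Rxz → y = z).
A: fails — c sees both a and c.
B: ✓.
C: fails — 0 sees both 1 and 3.
D: fails — 0 sees both 0 and 1.
E: fails — 0 sees both 1 and 3.
Valid on: B.

B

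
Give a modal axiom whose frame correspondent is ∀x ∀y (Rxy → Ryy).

□(□q → q)

This is shift-reflexivity; the standard corresponding axiom is T□: □(□q → q).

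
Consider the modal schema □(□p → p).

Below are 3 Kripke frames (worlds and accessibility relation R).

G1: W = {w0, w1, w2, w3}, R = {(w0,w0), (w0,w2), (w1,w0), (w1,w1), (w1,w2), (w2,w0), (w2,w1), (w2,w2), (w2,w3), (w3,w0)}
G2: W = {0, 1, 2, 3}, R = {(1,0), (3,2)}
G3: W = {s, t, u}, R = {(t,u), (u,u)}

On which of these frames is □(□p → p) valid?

This is the axiom for shift-reflexivity; its first-order frame correspondent is ∀x ∀y (Rxy → Ryy).
G1: fails — Rw2w3 but not Rw3w3.
G2: fails — R10 but not R00.
G3: satisfies the condition.
Valid on: G3.

G3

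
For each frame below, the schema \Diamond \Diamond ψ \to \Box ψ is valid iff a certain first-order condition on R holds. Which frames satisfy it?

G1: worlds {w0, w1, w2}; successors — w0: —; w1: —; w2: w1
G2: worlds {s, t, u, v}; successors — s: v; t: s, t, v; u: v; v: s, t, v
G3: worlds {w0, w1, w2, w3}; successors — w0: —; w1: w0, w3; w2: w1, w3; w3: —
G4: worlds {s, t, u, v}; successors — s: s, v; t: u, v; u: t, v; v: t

G1

The schema corresponds to a generalized confluence (Geach) condition: \forall x \forall y \forall z ((x R^2 y \wedge xRz) \to \exists w (y = w \wedge z = w)).
G1: condition met.
G2: fails — sR²s, sRv but s ≠ v.
G3: fails — w2R²w0, w2Rw1 but w0 ≠ w1.
G4: fails — sR²s, sRv but s ≠ v.
Valid on: G1.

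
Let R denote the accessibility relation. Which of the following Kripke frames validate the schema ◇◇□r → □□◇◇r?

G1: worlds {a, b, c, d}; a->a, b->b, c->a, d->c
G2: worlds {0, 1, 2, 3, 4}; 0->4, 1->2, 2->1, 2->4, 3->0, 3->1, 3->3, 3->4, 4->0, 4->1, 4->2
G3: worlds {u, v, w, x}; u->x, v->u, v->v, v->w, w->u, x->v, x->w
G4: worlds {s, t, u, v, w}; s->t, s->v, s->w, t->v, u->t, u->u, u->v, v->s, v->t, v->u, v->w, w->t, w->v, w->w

G1

This is the axiom for a generalized confluence (Geach) condition; its first-order frame correspondent is ∀x ∀y ∀z ((xR²y ∧ xR²z) → ∃w (yRw ∧ zR²w)).
G1: satisfies the condition.
G2: fails — 0R²0, 0R²0 but no w with 0Rw and 0R²w.
G3: fails — uR²v, uR²w but no t with vRt and wR²t.
G4: fails — sR²t, sR²t but no w* with tRw* and tR²w*.
Valid on: G1.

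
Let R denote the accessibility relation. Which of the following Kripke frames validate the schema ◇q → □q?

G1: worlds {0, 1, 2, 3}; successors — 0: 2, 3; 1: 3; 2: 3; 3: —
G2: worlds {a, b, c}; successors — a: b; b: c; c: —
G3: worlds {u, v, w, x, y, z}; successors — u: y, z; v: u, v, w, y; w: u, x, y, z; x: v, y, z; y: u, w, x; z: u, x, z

This is the axiom for partial functionality; its first-order frame correspondent is ∀x ∀y ∀z (Rxy ∧ Rxz → y = z).
G1: fails — 0 sees both 2 and 3.
G2: satisfies the condition.
G3: fails — u sees both y and z.
Valid on: G2.

G2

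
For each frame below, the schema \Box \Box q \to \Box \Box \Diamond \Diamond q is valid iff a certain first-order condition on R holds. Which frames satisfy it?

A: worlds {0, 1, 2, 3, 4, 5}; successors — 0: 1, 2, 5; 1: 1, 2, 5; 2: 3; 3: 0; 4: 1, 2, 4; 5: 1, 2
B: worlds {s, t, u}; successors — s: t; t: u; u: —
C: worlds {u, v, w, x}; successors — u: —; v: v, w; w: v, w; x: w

C

This is the axiom for a generalized confluence (Geach) condition; its first-order frame correspondent is \forall x \forall z (x R^2 z \to \exists w (x R^2 w \wedge z R^2 w)).
A: fails — 0R²2 but no w with 0R²w and 2R²w.
B: fails — sR²u but no w with sR²w and uR²w.
C: condition met.
Valid on: C.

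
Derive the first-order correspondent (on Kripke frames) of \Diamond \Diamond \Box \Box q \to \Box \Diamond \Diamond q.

\forall x \forall y \forall z ((x R^2 y \wedge xRz) \to \exists w (y R^2 w \wedge z R^2 w))

This is a Sahlqvist (Geach-type) schema ◇^2□^2q → □^1◇^2q.
First-order correspondent: \forall x \forall y \forall z ((x R^2 y \wedge xRz) \to \exists w (y R^2 w \wedge z R^2 w)).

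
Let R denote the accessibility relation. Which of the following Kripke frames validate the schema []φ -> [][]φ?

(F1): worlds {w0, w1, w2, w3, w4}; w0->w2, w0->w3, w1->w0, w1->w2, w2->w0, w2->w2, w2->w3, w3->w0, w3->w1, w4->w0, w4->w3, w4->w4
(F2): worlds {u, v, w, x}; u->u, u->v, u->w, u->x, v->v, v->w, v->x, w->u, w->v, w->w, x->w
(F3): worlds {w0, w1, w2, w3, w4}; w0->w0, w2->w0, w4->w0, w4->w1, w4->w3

The schema corresponds to transitivity: forall x forall y forall z (Rxy & Ryz -> Rxz).
(F1): fails — Rw1w2 and Rw2w3 but not Rw1w3.
(F2): fails — Rxw and Rwu but not Rxu.
(F3): satisfies the condition.

(F3)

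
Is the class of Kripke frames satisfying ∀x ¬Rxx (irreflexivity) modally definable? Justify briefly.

Modal frame validity is preserved under surjective bounded morphisms.
The 4-cycle (worlds s,t,u,v with s→t→u→v→s) is irreflexive, and the map sending every world to a single reflexive point • is a surjective bounded morphism (forth: every edge maps to (•,•); back: every world has a successor). So any modal formula valid on the 4-cycle is also valid on the reflexive point, which is not irreflexive.
So no modal formula (or set of formulas) defines exactly the irreflexive frames.

Not definable by any modal formula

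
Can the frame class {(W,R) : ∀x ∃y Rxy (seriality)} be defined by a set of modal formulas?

Definable; □r → ◇r defines it

Yes: it is seriality, defined by the D schema □r → ◇r.
Suppose □r→◇r is valid. At any x set V(r)=W. Then □r at x, so ◇r at x, so x has a successor.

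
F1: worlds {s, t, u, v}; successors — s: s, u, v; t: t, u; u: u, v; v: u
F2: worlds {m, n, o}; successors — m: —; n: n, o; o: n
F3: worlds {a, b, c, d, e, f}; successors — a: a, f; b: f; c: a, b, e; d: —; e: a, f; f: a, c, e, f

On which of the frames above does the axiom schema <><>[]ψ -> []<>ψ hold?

The schema corresponds to a generalized confluence (Geach) condition: forall x forall y forall z ((x R^2 y & xRz) -> exists w (yRw & zRw)).
F1: condition met.
F2: condition met.
F3: fails — fR²b, fRc but no w with bRw and cRw.
Valid on: F1, F2.

F1, F2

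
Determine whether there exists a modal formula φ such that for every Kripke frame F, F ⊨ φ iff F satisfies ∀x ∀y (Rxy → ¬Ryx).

Not modally definable

If a class were modally definable it would be closed under surjective bounded morphisms (Goldblatt–Thomason).
The 3-cycle (worlds 0,1,2 with 0→1→2→0) is asymmetric. Mapping every world to a single reflexive point • is a surjective bounded morphism, and the reflexive point is not asymmetric (R•• but asymmetry requires ¬R••).
So the class is not modally definable.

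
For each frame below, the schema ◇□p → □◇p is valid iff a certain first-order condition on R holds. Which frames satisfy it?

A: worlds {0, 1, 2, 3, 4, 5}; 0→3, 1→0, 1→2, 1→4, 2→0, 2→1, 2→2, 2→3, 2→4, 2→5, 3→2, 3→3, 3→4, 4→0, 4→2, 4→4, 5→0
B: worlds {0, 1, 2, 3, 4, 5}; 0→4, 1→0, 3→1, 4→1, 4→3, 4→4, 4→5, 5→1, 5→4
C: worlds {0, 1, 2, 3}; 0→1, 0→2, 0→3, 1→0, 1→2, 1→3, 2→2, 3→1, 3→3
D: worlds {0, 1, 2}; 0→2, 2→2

The schema corresponds to convergence: ∀x ∀y ∀z (Rxy ∧ Rxz → ∃w (Ryw ∧ Rzw)).
A: fails — R10 and R14 but 0 and 4 have no common successor.
B: fails — R43 and R41 but 3 and 1 have no common successor.
C: fails — R02 and R03 but 2 and 3 have no common successor.
D: ✓.

D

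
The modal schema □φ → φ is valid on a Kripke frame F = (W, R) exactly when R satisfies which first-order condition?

This schema is the T axiom.
Its frame correspondent is reflexivity — ∀x Rxx.

Reflexivity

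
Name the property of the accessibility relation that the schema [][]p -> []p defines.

This schema is the C4 axiom.
Its frame correspondent is density — forall x forall y (Rxy -> exists z (Rxz & Rzy)).

density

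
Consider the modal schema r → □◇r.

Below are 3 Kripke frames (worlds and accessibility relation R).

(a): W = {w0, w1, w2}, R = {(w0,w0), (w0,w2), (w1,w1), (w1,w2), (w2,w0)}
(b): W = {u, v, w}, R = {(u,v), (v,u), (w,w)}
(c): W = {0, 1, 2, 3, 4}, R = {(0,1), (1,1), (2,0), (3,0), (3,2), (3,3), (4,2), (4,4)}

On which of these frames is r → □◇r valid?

This is the axiom for symmetry; its first-order frame correspondent is ∀x ∀y (Rxy → Ryx).
(a): fails — Rw1w2 but not Rw2w1.
(b): condition met.
(c): fails — R32 but not R23.

(b)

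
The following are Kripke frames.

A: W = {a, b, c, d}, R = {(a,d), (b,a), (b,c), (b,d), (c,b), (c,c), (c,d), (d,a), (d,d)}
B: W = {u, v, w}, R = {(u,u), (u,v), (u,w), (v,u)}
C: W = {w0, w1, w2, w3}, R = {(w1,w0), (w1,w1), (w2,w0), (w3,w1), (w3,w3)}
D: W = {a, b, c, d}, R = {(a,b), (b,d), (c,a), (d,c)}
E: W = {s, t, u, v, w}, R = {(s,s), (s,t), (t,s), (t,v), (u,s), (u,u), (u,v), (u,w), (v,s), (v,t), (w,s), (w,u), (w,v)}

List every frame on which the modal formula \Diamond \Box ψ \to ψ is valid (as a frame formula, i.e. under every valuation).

Frame correspondent (Sahlqvist): \forall x \forall y (Rxy \to Ryx) — i.e. symmetry.
A: fails — Rcd but not Rdc.
B: fails — Ruw but not Rwu.
C: fails — Rw1w0 but not Rw0w1.
D: fails — Rca but not Rac.
E: fails — Ruv but not Rvu.
Valid on no frame.

none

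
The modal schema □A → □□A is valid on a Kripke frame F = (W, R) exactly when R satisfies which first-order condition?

transitivity: ∀x ∀y ∀z (Rxy ∧ Ryz → Rxz)

This schema is the 4 axiom.
Its frame correspondent is transitivity — ∀x ∀y ∀z (Rxy ∧ Ryz → Rxz).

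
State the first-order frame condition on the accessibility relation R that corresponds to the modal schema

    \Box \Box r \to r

\forall x \exists w (x R^2 w \wedge x = w)

This is a Sahlqvist (Geach-type) schema ◇^0□^2r → □^0◇^0r.
Minimal-valuation argument: fix x; take any y with xR^0y and any z with xR^0z. Set V(r) to the set of worlds R-reachable from y in exactly 2 steps. Then □^2r holds at y, so the antecedent holds at x; validity forces ◇^0r at z, giving a w with zR^0w and yR^2w.
First-order correspondent: \forall x \exists w (x R^2 w \wedge x = w).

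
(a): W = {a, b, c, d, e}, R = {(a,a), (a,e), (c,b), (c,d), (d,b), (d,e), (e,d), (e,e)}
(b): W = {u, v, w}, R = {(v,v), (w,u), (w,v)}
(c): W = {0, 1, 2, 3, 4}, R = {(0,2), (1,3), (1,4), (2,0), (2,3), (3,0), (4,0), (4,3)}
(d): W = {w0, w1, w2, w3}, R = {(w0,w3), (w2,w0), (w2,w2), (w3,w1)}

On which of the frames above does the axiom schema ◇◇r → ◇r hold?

(b)

Frame correspondent (Sahlqvist): ∀x ∀y ∀z (Rxy ∧ Ryz → Rxz) — i.e. transitivity.
(a): fails — Rcd and Rde but not Rce.
(b): ✓.
(c): fails — R02 and R23 but not R03.
(d): fails — Rw2w0 and Rw0w3 but not Rw2w3.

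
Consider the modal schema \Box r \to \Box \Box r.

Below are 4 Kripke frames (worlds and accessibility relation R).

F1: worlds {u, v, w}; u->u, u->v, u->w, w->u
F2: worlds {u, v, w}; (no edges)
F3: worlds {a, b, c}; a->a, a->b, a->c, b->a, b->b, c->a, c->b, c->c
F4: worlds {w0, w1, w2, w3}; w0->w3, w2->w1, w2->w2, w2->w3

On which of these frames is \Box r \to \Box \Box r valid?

F2, F4

This is the axiom for transitivity; its first-order frame correspondent is \forall x \forall y \forall z (Rxy \wedge Ryz \to Rxz).
F1: fails — Rwu and Ruv but not Rwv.
F2: holds.
F3: fails — Rba and Rac but not Rbc.
F4: holds.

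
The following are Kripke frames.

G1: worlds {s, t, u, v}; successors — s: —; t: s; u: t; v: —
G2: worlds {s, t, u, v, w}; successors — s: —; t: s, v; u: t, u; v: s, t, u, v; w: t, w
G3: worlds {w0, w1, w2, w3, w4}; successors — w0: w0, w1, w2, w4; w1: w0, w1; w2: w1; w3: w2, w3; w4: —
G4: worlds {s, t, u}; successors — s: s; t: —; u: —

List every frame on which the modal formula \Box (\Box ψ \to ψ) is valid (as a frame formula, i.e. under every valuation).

G4

The schema corresponds to shift-reflexivity: \forall x \forall y (Rxy \to Ryy).
G1: fails — Rts but not Rss.
G2: fails — Rwt but not Rtt.
G3: fails — Rw0w4 but not Rw4w4.
G4: satisfies the condition.
Valid on: G4.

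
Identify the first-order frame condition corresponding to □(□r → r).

shift-reflexivity: ∀x ∀y (Rxy → Ryy)

Suppose □(□r→r) is valid. Take Rxy and set V(r)={w : Ryw}. Then at y, □r holds; since □(□r→r) at x, □r→r at y, so r at y, i.e. Ryy.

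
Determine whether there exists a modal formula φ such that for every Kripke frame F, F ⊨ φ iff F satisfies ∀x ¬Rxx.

Not modally definable

If a class were modally definable it would be closed under surjective bounded morphisms (Goldblatt–Thomason).
The 2-cycle (worlds w0,w1 with w0→w1→w0) is irreflexive, and the map sending every world to a single reflexive point • is a surjective bounded morphism (forth: every edge maps to (•,•); back: every world has a successor). So any modal formula valid on the 2-cycle is also valid on the reflexive point, which is not irreflexive.
Hence irreflexivity is not modally definable.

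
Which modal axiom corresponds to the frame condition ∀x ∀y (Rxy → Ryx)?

The condition is symmetry. The B schema ψ → □◇ψ defines it.
Suppose ψ→□◇ψ is valid. Take Rxy and set V(ψ)={x}. Then ψ at x, so □◇ψ at x, so ◇ψ at y, so some z with Ryz has ψ; z=x, i.e. Ryx.

ψ → □◇ψ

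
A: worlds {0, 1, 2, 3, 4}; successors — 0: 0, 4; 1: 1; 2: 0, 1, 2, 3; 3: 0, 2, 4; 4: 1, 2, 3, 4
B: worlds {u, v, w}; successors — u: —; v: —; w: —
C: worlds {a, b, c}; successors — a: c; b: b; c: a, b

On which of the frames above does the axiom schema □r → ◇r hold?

A, C

The schema corresponds to seriality: ∀x ∃y Rxy.
A: holds.
B: fails — world u has no successor.
C: holds.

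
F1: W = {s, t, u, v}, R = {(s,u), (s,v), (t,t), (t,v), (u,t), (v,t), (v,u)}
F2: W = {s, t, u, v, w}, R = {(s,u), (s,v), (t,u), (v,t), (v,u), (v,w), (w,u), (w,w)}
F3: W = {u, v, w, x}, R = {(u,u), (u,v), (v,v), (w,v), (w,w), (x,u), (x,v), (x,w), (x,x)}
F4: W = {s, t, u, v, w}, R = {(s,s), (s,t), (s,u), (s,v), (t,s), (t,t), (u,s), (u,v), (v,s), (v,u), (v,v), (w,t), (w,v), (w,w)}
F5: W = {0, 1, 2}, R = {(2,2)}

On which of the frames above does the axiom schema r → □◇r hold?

F5

The schema corresponds to symmetry: ∀x ∀y (Rxy → Ryx).
F1: fails — Rut but not Rtu.
F2: fails — Rwu but not Ruw.
F3: fails — Ruv but not Rvu.
F4: fails — Rwt but not Rtw.
F5: condition met.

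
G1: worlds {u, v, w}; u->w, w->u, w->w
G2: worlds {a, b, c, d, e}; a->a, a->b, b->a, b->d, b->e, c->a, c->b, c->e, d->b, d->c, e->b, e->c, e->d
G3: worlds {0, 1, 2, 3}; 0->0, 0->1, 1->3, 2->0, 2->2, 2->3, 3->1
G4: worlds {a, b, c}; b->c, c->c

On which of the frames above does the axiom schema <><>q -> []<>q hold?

The schema corresponds to a generalized confluence (Geach) condition: forall x forall y forall z ((x R^2 y & xRz) -> exists w (y = w & zRw)).
G1: fails — wR²u, wRu but no t with u=t and uRt.
G2: fails — aR²b, aRb but no w with b=w and bRw.
G3: fails — 0R²0, 0R1 but no w with 0=w and 1Rw.
G4: satisfies the condition.

G4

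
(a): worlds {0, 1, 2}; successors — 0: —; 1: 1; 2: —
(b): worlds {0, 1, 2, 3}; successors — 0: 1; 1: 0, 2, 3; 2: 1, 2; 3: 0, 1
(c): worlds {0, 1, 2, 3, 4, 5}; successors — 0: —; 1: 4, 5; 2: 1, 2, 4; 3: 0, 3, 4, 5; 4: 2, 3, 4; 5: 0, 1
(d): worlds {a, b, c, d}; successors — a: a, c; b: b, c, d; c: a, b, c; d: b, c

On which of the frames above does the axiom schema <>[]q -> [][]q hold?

This is the axiom for a generalized confluence (Geach) condition; its first-order frame correspondent is forall x forall y forall z ((xRy & x R^2 z) -> exists w (yRw & z = w)).
(a): ✓.
(b): fails — 1R0, 1R²0 but no w with 0Rw and 0=w.
(c): fails — 1R4, 1R²0 but no w with 4Rw and 0=w.
(d): fails — aRa, aR²b but no w with aRw and b=w.
Valid on: (a).

(a)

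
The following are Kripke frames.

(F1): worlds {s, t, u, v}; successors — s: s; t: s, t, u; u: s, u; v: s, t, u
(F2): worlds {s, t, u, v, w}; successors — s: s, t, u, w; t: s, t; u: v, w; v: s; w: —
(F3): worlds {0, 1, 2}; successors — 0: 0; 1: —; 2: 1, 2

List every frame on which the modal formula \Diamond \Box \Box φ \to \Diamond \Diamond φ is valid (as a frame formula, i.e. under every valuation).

The schema corresponds to a generalized confluence (Geach) condition: \forall x \forall y (xRy \to \exists w (y R^2 w \wedge x R^2 w)).
(F1): satisfies the condition.
(F2): fails — sRw but no w* with wR²w* and sR²w*.
(F3): fails — 2R1 but no w with 1R²w and 2R²w.
Valid on: (F1).

(F1)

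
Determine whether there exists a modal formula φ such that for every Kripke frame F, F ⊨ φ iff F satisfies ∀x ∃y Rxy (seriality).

Yes, by □r → ◇r

The condition is seriality. A defining modal formula is □r → ◇r.
Suppose □r→◇r is valid. At any x set V(r)=W. Then □r at x, so ◇r at x, so x has a successor.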